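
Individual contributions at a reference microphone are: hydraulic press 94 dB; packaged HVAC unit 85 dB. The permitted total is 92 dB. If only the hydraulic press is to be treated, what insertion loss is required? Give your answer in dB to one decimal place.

3.0 dB

The untreated sources together contribute 10^(85/10) = 3.162e+08, i.e. 85.00 dB.
The limit corresponds to 10^(92/10) = 1.585e+09; subtracting the fixed part leaves 1.269e+09 for the hydraulic press, i.e. 91.03 dB.
So the hydraulic press must be reduced from 94 to 91.03 dB: IL = 2.97 dB.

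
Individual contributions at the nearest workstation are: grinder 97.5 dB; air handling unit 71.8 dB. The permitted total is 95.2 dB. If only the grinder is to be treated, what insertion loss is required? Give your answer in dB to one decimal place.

Fixed contribution from the other source: Σ 10^(L/10) = 10^(71.8/10) = 1.514e+07 (71.80 dB).
The limit corresponds to 10^(95.2/10) = 3.311e+09; subtracting the fixed part leaves 3.296e+09 for the grinder, i.e. 95.18 dB.
So the grinder must be reduced from 97.5 to 95.18 dB: IL = 2.32 dB.

2.3 dB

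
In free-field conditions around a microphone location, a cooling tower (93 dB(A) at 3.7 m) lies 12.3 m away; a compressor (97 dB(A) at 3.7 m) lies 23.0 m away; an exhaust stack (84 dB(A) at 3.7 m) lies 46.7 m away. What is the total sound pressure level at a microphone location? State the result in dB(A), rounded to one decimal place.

Apply inverse-square spreading to bring every level to the receiver, then sum 10^(L/10).
cooling tower: 93 − 20·log₁₀(12.3/3.7) = 93 − 10.43 = 82.57 dB(A).
compressor: 97 − 20·log₁₀(23.0/3.7) = 97 − 15.87 = 81.13 dB(A).
exhaust stack: 84 − 20·log₁₀(46.7/3.7) = 84 − 22.02 = 61.98 dB(A).
Σ 10^(L/10) = 3.118e+08 → L_total = 10·log₁₀(3.118e+08) = 84.94 dB(A).

84.9 dB(A)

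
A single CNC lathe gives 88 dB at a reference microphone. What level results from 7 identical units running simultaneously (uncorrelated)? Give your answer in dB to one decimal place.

96.5 dB

N identical incoherent sources raise the level by 10·log₁₀ N.
L_total = 88 + 10·log₁₀(7) = 88 + 8.451 = 96.45 dB.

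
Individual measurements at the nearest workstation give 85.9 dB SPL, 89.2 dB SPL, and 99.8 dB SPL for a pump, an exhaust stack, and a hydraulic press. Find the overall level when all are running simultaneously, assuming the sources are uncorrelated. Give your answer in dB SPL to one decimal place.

100.3 dB SPL

Incoherent sources combine by intensity addition: L_total = 10·log₁₀(Σ 10^(L_i/10)).
Σ 10^(L/10) = 10^(85.9/10) + 10^(89.2/10) + 10^(99.8/10) = 1.077e+10.
L_total = 10·log₁₀(1.077e+10) = 100.32 dB SPL.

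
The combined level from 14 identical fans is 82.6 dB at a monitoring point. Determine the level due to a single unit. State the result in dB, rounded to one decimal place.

Dividing the total intensity by 14 lowers the level by 10·log₁₀ 14 = 11.461 dB: L₁ = 82.6 − 11.461.

71.1 dB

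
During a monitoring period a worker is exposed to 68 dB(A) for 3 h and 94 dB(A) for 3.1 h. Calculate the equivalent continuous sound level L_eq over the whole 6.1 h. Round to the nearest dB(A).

The energy average is taken in the linear domain: L_eq = 10·log₁₀[(Σ tᵢ·10^(Lᵢ/10))/T], T = 6.1 h.
Σ tᵢ·10^(Lᵢ/10) = 3·10^(68/10) + 3.1·10^(94/10) = 7.806e+09.
L_eq = 10·log₁₀(7.806e+09/6.1) = 91.07 dB(A).

91 dB(A)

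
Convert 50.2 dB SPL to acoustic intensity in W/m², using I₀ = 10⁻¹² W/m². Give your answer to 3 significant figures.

I/I₀ = 10^(50.2/10) = 1.047e+05, so I = 1.047e+05 × 10⁻¹² W/m².

1.05e-07 W/m²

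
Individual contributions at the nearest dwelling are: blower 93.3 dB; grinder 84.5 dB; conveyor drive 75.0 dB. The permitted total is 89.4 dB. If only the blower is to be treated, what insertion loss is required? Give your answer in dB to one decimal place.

5.8 dB

Everything except the blower sums to 10^(84.5/10) + 10^(75.0/10) = 3.135e+08 in linear terms, 84.96 dB.
The limit corresponds to 10^(89.4/10) = 8.710e+08; subtracting the fixed part leaves 5.575e+08 for the blower, i.e. 87.46 dB.
So the blower must be reduced from 93.3 to 87.46 dB: IL = 5.84 dB.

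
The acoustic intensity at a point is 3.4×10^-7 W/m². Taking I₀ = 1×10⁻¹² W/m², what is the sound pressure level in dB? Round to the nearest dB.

I/I₀ = 3.4×10^-7/10⁻¹² = 3.4×10^5, and L = 10·log₁₀(I/I₀).
L = 10·(0.5315 + 5) = 55.31 dB.

55 dB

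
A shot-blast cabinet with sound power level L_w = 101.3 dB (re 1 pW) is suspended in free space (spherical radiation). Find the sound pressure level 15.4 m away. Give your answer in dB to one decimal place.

66.6 dB

The power spreads over a sphere of area 4π·r², so L_p = L_w − 10·log₁₀(4π·r²).
4π·r² = 2980 m², 10·log₁₀ of that is 34.743 dB.
L_p = 101.3 − 34.743 = 66.56 dB.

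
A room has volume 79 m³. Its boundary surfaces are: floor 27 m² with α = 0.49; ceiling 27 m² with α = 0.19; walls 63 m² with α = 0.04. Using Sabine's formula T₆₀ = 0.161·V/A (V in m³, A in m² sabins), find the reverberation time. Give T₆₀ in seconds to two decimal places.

A = Σ Sᵢαᵢ = 27·0.49 + 27·0.19 + 63·0.04 = 20.88 m².
T₆₀ = 0.161 × 79 / 20.88 = 0.609 s.

0.61 s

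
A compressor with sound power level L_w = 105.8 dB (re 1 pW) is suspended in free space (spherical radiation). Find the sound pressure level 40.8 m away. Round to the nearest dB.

L_p = L_w − 10·log₁₀(4π·r²) with r = 40.8 m.
4π·r² = 2.092e+04 m², 10·log₁₀ of that is 43.205 dB.
L_p = 105.8 − 43.205 = 62.59 dB.

63 dB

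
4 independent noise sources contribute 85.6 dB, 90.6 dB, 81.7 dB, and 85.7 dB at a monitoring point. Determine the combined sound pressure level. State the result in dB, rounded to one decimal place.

93.1 dB

Incoherent sources combine by intensity addition: L_total = 10·log₁₀(Σ 10^(L_i/10)).
Σ 10^(L/10) = 10^(85.6/10) + 10^(90.6/10) + 10^(81.7/10) + 10^(85.7/10) = 2.031e+09.
L_total = 10·log₁₀(2.031e+09) = 93.08 dB.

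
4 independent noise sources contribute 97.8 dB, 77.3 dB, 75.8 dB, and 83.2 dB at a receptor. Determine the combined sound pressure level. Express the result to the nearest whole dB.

98 dB

For uncorrelated sources the intensities add, so convert each level to linear form, sum, and take 10·log₁₀ of the total.
Σ 10^(L/10) = 10^(97.8/10) + 10^(77.3/10) + 10^(75.8/10) + 10^(83.2/10) = 6.326e+09.
L_total = 10·log₁₀(6.326e+09) = 98.01 dB.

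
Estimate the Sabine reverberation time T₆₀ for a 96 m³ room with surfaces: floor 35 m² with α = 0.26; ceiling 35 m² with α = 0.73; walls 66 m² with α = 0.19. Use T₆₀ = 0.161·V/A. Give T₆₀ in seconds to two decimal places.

Total absorption A = 35·0.26 + 35·0.73 + 66·0.19 = 47.19 m² sabins.
T₆₀ = 0.161·V/A = 0.161·96/47.19 = 0.328 s.

0.33 s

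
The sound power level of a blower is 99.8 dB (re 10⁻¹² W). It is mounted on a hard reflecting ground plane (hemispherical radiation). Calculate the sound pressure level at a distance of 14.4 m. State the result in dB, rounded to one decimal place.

68.7 dB

The power spreads over a hemisphere of area 2π·r², so L_p = L_w − 10·log₁₀(2π·r²).
2π·r² = 1303 m², 10·log₁₀ of that is 31.149 dB.
L_p = 99.8 − 31.149 = 68.65 dB.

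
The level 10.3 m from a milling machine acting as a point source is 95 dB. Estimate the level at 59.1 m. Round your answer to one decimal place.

Spherical spreading from a point source gives a 20·log₁₀(r₂/r₁) drop.
L₂ = 95 − 20·log₁₀(59.1/10.3) = 95 − 15.175 = 79.82 dB.

79.8 dB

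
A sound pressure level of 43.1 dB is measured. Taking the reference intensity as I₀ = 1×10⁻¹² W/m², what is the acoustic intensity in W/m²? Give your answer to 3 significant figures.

I/I₀ = 10^(43.1/10) = 2.042e+04, so I = 2.042e+04 × 10⁻¹² W/m².

2.04e-08 W/m²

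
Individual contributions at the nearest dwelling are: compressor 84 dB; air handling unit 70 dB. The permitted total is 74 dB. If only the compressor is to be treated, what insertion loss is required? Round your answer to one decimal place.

12.2 dB

Everything except the compressor sums to 10^(70/10) = 1.000e+07 in linear terms, 70.00 dB.
The limit corresponds to 10^(74/10) = 2.512e+07; subtracting the fixed part leaves 1.512e+07 for the compressor, i.e. 71.80 dB.
So the compressor must be reduced from 84 to 71.80 dB: IL = 12.20 dB.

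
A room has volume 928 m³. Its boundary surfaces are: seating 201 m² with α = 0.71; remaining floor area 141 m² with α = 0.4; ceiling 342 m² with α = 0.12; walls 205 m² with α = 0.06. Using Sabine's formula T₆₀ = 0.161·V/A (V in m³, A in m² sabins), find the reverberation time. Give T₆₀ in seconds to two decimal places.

0.59 s

Total absorption A = 201·0.71 + 141·0.4 + 342·0.12 + 205·0.06 = 252.45 m² sabins.
T₆₀ = 0.161 × 928 / 252.45 = 0.592 s.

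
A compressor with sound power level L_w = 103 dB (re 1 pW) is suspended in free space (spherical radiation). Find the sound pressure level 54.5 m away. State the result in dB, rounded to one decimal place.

57.3 dB

L_p = L_w − 10·log₁₀(4π·r²) with r = 54.5 m.
4π·r² = 3.733e+04 m², 10·log₁₀ of that is 45.720 dB.
L_p = 103 − 45.720 = 57.28 dB.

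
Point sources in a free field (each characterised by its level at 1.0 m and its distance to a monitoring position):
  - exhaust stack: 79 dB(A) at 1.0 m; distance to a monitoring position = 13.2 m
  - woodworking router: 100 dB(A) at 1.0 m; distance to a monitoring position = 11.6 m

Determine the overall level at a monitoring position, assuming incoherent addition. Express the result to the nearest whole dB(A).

79 dB(A)

First find each source's level at the receiver (point-source: −20·log₁₀(r/r_ref)), then combine on an intensity basis.
exhaust stack: 79 − 20·log₁₀(13.2/1.0) = 79 − 22.41 = 56.59 dB(A).
woodworking router: 100 − 20·log₁₀(11.6/1.0) = 100 − 21.29 = 78.71 dB(A).
Σ 10^(L/10) = 7.477e+07 → L_total = 10·log₁₀(7.477e+07) = 78.74 dB(A).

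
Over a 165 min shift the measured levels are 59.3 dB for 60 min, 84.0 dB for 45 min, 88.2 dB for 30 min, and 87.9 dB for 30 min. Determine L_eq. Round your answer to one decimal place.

84.8 dB

Weight each interval's intensity by its duration and average over T = 165 min:
Σ tᵢ·10^(Lᵢ/10) = 60·10^(59.3/10) + 45·10^(84.0/10) + 30·10^(88.2/10) + 30·10^(87.9/10) = 4.967e+10.
L_eq = 10·log₁₀(4.967e+10/165) = 84.79 dB.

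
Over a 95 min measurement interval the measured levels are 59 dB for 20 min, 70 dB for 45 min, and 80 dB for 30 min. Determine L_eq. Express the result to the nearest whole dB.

76 dB

L_eq = 10·log₁₀[(1/T)·Σ tᵢ·10^(Lᵢ/10)] with T = 95 min.
Σ tᵢ·10^(Lᵢ/10) = 20·10^(59/10) + 45·10^(70/10) + 30·10^(80/10) = 3.466e+09.
L_eq = 10·log₁₀(3.466e+09/95) = 75.62 dB.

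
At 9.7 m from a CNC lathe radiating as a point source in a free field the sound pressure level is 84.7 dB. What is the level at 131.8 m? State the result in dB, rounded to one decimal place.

For a point source, L₂ = L₁ − 20·log₁₀(r₂/r₁).
L₂ = 84.7 − 20·log₁₀(131.8/9.7) = 84.7 − 22.663 = 62.04 dB.

62.0 dB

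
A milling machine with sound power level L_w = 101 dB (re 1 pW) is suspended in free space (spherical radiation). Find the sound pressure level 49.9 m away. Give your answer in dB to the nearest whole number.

Free-field spherical radiation: L_p = L_w − 10·log₁₀(4π·r²), r = 49.9 m.
4π·r² = 3.129e+04 m², 10·log₁₀ of that is 44.954 dB.
L_p = 101 − 44.954 = 56.05 dB.

56 dB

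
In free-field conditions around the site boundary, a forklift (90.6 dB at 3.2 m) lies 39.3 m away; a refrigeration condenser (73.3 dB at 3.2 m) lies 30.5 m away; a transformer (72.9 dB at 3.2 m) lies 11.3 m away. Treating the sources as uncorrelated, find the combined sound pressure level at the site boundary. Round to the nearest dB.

70 dB

First find each source's level at the receiver (point-source: −20·log₁₀(r/r_ref)), then combine on an intensity basis.
forklift: 90.6 − 20·log₁₀(39.3/3.2) = 90.6 − 21.78 = 68.82 dB.
refrigeration condenser: 73.3 − 20·log₁₀(30.5/3.2) = 73.3 − 19.58 = 53.72 dB.
transformer: 72.9 − 20·log₁₀(11.3/3.2) = 72.9 − 10.96 = 61.94 dB.
Σ 10^(L/10) = 9.411e+06 → L_total = 10·log₁₀(9.411e+06) = 69.74 dB.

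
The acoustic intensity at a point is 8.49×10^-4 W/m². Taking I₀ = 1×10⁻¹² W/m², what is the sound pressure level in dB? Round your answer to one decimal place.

Dividing by I₀ shifts the exponent by 12: I/I₀ = 8.49×10^8.
L = 10·(0.9289 + 8) = 89.29 dB.

89.3 dB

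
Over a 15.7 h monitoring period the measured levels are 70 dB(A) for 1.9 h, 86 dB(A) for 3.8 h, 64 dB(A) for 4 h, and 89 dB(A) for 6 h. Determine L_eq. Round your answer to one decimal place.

L_eq = 10·log₁₀[(1/T)·Σ tᵢ·10^(Lᵢ/10)] with T = 15.7 h.
Σ tᵢ·10^(Lᵢ/10) = 1.9·10^(70/10) + 3.8·10^(86/10) + 4·10^(64/10) + 6·10^(89/10) = 6.308e+09.
L_eq = 10·log₁₀(6.308e+09/15.7) = 86.04 dB(A).

86.0 dB(A)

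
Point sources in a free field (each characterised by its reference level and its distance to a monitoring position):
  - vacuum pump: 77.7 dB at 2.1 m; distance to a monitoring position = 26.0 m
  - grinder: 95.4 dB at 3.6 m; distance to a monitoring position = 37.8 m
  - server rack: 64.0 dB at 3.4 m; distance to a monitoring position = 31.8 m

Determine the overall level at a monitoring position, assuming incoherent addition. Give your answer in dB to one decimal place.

First find each source's level at the receiver (point-source: −20·log₁₀(r/r_ref)), then combine on an intensity basis.
vacuum pump: 77.7 − 20·log₁₀(26.0/2.1) = 77.7 − 21.86 = 55.84 dB.
grinder: 95.4 − 20·log₁₀(37.8/3.6) = 95.4 − 20.42 = 74.98 dB.
server rack: 64.0 − 20·log₁₀(31.8/3.4) = 64.0 − 19.42 = 44.58 dB.
Σ 10^(L/10) = 3.186e+07 → L_total = 10·log₁₀(3.186e+07) = 75.03 dB.

75.0 dB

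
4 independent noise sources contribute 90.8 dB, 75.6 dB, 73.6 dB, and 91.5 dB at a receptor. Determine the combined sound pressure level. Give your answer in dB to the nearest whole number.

Incoherent sources combine by intensity addition: L_total = 10·log₁₀(Σ 10^(L_i/10)).
Σ 10^(L/10) = 10^(90.8/10) + 10^(75.6/10) + 10^(73.6/10) + 10^(91.5/10) = 2.674e+09.
L_total = 10·log₁₀(2.674e+09) = 94.27 dB.

94 dB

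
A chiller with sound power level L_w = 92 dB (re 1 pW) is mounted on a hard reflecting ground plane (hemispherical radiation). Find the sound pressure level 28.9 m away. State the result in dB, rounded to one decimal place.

L_p = L_w − 10·log₁₀(2π·r²) with r = 28.9 m.
2π·r² = 5248 m², 10·log₁₀ of that is 37.200 dB.
L_p = 92 − 37.200 = 54.80 dB.

54.8 dB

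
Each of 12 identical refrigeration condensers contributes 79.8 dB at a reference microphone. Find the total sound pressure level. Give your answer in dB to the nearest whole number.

91 dB

N identical incoherent sources raise the level by 10·log₁₀ N.
L_total = 79.8 + 10·log₁₀(12) = 79.8 + 10.792 = 90.59 dB.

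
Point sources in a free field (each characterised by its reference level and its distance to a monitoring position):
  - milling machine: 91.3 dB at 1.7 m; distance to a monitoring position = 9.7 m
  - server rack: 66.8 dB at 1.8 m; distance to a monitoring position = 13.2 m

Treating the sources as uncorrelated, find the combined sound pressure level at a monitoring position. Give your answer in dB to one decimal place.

76.2 dB

Propagate each source to the receiver with L = L_ref − 20·log₁₀(r/r_ref), then add intensities.
milling machine: 91.3 − 20·log₁₀(9.7/1.7) = 91.3 − 15.13 = 76.17 dB.
server rack: 66.8 − 20·log₁₀(13.2/1.8) = 66.8 − 17.31 = 49.49 dB.
Σ 10^(L/10) = 4.152e+07 → L_total = 10·log₁₀(4.152e+07) = 76.18 dB.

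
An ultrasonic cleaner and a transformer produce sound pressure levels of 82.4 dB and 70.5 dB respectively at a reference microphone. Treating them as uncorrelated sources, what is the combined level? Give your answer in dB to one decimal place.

Incoherent sources combine by intensity addition: L_total = 10·log₁₀(Σ 10^(L_i/10)).
Σ 10^(L/10) = 10^(82.4/10) + 10^(70.5/10) = 1.850e+08.
L_total = 10·log₁₀(1.850e+08) = 82.67 dB.

82.7 dB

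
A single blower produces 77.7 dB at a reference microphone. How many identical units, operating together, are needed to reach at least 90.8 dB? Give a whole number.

Need L₁ + 10·log₁₀ N ≥ 90.8, i.e. log₁₀ N ≥ 1.31.
N ≥ 10^(13.1/10) = 20.417, so N = 21.

21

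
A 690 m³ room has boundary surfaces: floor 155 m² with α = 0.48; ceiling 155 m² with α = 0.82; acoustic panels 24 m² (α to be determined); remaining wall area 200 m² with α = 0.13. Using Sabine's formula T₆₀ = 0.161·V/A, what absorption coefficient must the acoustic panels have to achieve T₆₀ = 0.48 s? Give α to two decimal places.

Required total absorption A = 0.161·690/0.48 = 231.44 m².
Absorption from the other surfaces = 155·0.48 + 155·0.82 + 200·0.13 = 227.50 m², so the acoustic panels must supply 3.94 m² over 24 m².
α = 3.94/24 = 0.164.

0.16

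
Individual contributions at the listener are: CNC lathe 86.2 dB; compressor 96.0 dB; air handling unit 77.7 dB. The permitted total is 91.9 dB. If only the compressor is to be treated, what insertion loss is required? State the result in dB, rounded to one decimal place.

5.7 dB

Fixed contribution from the other sources: Σ 10^(L/10) = 10^(86.2/10) + 10^(77.7/10) = 4.758e+08 (86.77 dB).
To meet 91.9 dB overall, the treated compressor may contribute at most 10^(91.9/10) − 4.758e+08 = 1.073e+09, i.e. 90.31 dB.
Required insertion loss = 96.0 − 90.31 = 5.69 dB.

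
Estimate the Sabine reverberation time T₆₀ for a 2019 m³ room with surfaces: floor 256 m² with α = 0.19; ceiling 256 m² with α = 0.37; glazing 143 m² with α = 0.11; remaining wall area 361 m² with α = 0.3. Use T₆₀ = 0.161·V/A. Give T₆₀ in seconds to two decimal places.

Total absorption A = 256·0.19 + 256·0.37 + 143·0.11 + 361·0.3 = 267.39 m² sabins.
T₆₀ = 0.161 × 2019 / 267.39 = 1.216 s.

1.22 s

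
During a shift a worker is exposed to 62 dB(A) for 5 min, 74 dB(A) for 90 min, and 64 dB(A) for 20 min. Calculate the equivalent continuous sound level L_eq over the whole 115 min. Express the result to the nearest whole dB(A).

73 dB(A)

L_eq = 10·log₁₀[(1/T)·Σ tᵢ·10^(Lᵢ/10)] with T = 115 min.
Σ tᵢ·10^(Lᵢ/10) = 5·10^(62/10) + 90·10^(74/10) + 20·10^(64/10) = 2.319e+09.
L_eq = 10·log₁₀(2.319e+09/115) = 73.05 dB(A).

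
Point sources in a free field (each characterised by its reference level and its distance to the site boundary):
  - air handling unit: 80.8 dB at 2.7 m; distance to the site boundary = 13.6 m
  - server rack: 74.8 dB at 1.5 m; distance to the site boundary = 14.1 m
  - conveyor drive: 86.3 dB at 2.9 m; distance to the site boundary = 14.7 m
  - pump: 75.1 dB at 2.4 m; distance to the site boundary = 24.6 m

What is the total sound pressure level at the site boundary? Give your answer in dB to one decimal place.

73.4 dB

Propagate each source to the receiver with L = L_ref − 20·log₁₀(r/r_ref), then add intensities.
air handling unit: 80.8 − 20·log₁₀(13.6/2.7) = 80.8 − 14.04 = 66.76 dB.
server rack: 74.8 − 20·log₁₀(14.1/1.5) = 74.8 − 19.46 = 55.34 dB.
conveyor drive: 86.3 − 20·log₁₀(14.7/2.9) = 86.3 − 14.10 = 72.20 dB.
pump: 75.1 − 20·log₁₀(24.6/2.4) = 75.1 − 20.21 = 54.89 dB.
Σ 10^(L/10) = 2.199e+07 → L_total = 10·log₁₀(2.199e+07) = 73.42 dB.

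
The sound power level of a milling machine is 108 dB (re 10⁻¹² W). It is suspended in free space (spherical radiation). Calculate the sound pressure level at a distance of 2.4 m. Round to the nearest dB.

89 dB

Free-field spherical radiation: L_p = L_w − 10·log₁₀(4π·r²), r = 2.4 m.
4π·r² = 72.38 m², 10·log₁₀ of that is 18.596 dB.
L_p = 108 − 18.596 = 89.40 dB.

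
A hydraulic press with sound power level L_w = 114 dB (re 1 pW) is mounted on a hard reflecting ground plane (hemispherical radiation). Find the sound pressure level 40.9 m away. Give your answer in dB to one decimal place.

The power spreads over a hemisphere of area 2π·r², so L_p = L_w − 10·log₁₀(2π·r²).
2π·r² = 1.051e+04 m², 10·log₁₀ of that is 40.216 dB.
L_p = 114 − 40.216 = 73.78 dB.

73.8 dB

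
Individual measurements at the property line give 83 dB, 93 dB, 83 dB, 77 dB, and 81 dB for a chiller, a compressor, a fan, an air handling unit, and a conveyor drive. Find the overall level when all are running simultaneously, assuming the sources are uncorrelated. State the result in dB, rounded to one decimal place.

94.1 dB

For uncorrelated sources the intensities add, so convert each level to linear form, sum, and take 10·log₁₀ of the total.
Σ 10^(L/10) = 10^(83/10) + 10^(93/10) + 10^(83/10) + 10^(77/10) + 10^(81/10) = 2.570e+09.
L_total = 10·log₁₀(2.570e+09) = 94.10 dB.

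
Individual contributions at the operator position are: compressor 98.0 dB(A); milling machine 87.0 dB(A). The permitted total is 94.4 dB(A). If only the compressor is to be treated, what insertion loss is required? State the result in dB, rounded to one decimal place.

The untreated sources together contribute 10^(87.0/10) = 5.012e+08, i.e. 87.00 dB(A).
The limit corresponds to 10^(94.4/10) = 2.754e+09; subtracting the fixed part leaves 2.253e+09 for the compressor, i.e. 93.53 dB(A).
So the compressor must be reduced from 98.0 to 93.53 dB(A): IL = 4.47 dB.

4.5 dB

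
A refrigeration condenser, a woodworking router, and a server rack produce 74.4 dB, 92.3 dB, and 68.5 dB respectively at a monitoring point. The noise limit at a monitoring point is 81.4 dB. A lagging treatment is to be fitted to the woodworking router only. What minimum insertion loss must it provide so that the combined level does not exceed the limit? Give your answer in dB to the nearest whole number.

12 dB

Everything except the woodworking router sums to 10^(74.4/10) + 10^(68.5/10) = 3.462e+07 in linear terms, 75.39 dB.
To meet 81.4 dB overall, the treated woodworking router may contribute at most 10^(81.4/10) − 3.462e+07 = 1.034e+08, i.e. 80.15 dB.
So the woodworking router must be reduced from 92.3 to 80.15 dB: IL = 12.15 dB.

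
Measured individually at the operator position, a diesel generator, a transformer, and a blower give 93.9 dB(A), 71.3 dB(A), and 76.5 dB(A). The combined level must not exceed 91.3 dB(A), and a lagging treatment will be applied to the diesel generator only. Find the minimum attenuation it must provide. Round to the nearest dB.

The untreated sources together contribute 10^(71.3/10) + 10^(76.5/10) = 5.816e+07, i.e. 77.65 dB(A).
The limit corresponds to 10^(91.3/10) = 1.349e+09; subtracting the fixed part leaves 1.291e+09 for the diesel generator, i.e. 91.11 dB(A).
Required insertion loss = 93.9 − 91.11 = 2.79 dB.

3 dB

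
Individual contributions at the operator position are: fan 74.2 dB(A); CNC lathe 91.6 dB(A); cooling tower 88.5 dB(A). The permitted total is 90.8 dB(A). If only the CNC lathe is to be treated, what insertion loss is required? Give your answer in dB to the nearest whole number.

5 dB

Everything except the CNC lathe sums to 10^(74.2/10) + 10^(88.5/10) = 7.342e+08 in linear terms, 88.66 dB(A).
To meet 90.8 dB(A) overall, the treated CNC lathe may contribute at most 10^(90.8/10) − 7.342e+08 = 4.680e+08, i.e. 86.70 dB(A).
So the CNC lathe must be reduced from 91.6 to 86.70 dB(A): IL = 4.90 dB.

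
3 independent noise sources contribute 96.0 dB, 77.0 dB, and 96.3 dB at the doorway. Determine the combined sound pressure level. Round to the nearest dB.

Incoherent sources combine by intensity addition: L_total = 10·log₁₀(Σ 10^(L_i/10)).
Σ 10^(L/10) = 10^(96.0/10) + 10^(77.0/10) + 10^(96.3/10) = 8.297e+09.
L_total = 10·log₁₀(8.297e+09) = 99.19 dB.

99 dB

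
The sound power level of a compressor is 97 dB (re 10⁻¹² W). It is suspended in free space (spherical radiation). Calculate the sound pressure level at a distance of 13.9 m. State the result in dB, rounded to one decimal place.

Free-field spherical radiation: L_p = L_w − 10·log₁₀(4π·r²), r = 13.9 m.
4π·r² = 2428 m², 10·log₁₀ of that is 33.852 dB.
L_p = 97 − 33.852 = 63.15 dB.

63.1 dB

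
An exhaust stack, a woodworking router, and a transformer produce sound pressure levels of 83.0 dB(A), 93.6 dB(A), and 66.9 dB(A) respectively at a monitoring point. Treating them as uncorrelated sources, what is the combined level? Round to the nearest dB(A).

94 dB(A)

For uncorrelated sources the intensities add, so convert each level to linear form, sum, and take 10·log₁₀ of the total.
Σ 10^(L/10) = 10^(83.0/10) + 10^(93.6/10) + 10^(66.9/10) = 2.495e+09.
L_total = 10·log₁₀(2.495e+09) = 93.97 dB(A).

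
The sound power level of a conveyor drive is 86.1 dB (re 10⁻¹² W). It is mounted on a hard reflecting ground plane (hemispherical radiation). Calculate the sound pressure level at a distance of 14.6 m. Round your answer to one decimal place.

Free-field hemispherical radiation: L_p = L_w − 10·log₁₀(2π·r²), r = 14.6 m.
2π·r² = 1339 m², 10·log₁₀ of that is 31.269 dB.
L_p = 86.1 − 31.269 = 54.83 dB.

54.8 dB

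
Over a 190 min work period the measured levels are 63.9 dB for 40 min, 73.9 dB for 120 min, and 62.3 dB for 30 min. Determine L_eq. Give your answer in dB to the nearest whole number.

The energy average is taken in the linear domain: L_eq = 10·log₁₀[(Σ tᵢ·10^(Lᵢ/10))/T], T = 190 min.
Σ tᵢ·10^(Lᵢ/10) = 40·10^(63.9/10) + 120·10^(73.9/10) + 30·10^(62.3/10) = 3.095e+09.
L_eq = 10·log₁₀(3.095e+09/190) = 72.12 dB.

72 dB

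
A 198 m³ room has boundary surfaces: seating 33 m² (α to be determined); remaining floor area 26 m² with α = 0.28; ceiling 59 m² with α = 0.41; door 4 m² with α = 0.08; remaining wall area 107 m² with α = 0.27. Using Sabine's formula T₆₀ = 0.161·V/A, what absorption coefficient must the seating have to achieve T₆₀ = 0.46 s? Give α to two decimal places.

A = 0.161·V/T₆₀ = 0.161·198/0.46 = 69.30 m² sabins.
Absorption from the other surfaces = 26·0.28 + 59·0.41 + 4·0.08 + 107·0.27 = 60.68 m², so the seating must supply 8.62 m² over 33 m².
α = 8.62/33 = 0.261.

0.26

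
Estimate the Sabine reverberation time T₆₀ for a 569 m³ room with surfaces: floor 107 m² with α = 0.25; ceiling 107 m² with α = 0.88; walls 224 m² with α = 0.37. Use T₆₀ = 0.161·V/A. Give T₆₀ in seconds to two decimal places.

Summing Sᵢαᵢ: 107·0.25 + 107·0.88 + 224·0.37 = 203.79 m².
T₆₀ = 0.161·V/A = 0.161·569/203.79 = 0.450 s.

0.45 s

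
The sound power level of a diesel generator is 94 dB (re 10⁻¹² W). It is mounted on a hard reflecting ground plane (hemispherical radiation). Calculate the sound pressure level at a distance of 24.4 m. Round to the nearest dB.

The power spreads over a hemisphere of area 2π·r², so L_p = L_w − 10·log₁₀(2π·r²).
2π·r² = 3741 m², 10·log₁₀ of that is 35.730 dB.
L_p = 94 − 35.730 = 58.27 dB.

58 dB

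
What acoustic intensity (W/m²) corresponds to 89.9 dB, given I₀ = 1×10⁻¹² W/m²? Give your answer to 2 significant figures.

I/I₀ = 10^(89.9/10) = 9.772e+08, so I = 9.772e+08 × 10⁻¹² W/m².

0.00098 W/m²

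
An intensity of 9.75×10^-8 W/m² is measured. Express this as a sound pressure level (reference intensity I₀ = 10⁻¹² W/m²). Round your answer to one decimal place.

I/I₀ = 9.75×10^-8/10⁻¹² = 9.75×10^4, and L = 10·log₁₀(I/I₀).
L = 10·(0.9890 + 4) = 49.89 dB.

49.9 dB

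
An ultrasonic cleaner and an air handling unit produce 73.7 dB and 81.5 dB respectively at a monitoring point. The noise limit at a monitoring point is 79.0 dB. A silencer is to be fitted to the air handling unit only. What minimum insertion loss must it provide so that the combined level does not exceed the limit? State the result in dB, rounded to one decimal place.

The untreated sources together contribute 10^(73.7/10) = 2.344e+07, i.e. 73.70 dB.
To meet 79.0 dB overall, the treated air handling unit may contribute at most 10^(79.0/10) − 2.344e+07 = 5.599e+07, i.e. 77.48 dB.
So the air handling unit must be reduced from 81.5 to 77.48 dB: IL = 4.02 dB.

4.0 dB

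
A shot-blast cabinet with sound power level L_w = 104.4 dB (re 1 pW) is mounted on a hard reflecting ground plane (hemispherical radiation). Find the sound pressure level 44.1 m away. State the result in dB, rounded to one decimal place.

The power spreads over a hemisphere of area 2π·r², so L_p = L_w − 10·log₁₀(2π·r²).
2π·r² = 1.222e+04 m², 10·log₁₀ of that is 40.871 dB.
L_p = 104.4 − 40.871 = 63.53 dB.

63.5 dB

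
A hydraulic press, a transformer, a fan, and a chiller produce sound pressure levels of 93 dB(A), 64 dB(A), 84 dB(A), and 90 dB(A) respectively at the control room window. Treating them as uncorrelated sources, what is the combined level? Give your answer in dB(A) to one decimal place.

95.1 dB(A)

For uncorrelated sources the intensities add, so convert each level to linear form, sum, and take 10·log₁₀ of the total.
Σ 10^(L/10) = 10^(93/10) + 10^(64/10) + 10^(84/10) + 10^(90/10) = 3.249e+09.
L_total = 10·log₁₀(3.249e+09) = 95.12 dB(A).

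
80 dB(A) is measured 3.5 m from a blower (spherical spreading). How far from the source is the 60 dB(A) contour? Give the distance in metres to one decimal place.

Point-source spreading drops the level by 20·log₁₀(r₂/r₁); inverting, r₂/r₁ = 10^(ΔL/20).
r₂ = 3.5·10^((80−60)/20) = 3.5·10^(20.0/20) = 35.00 m.

35.0 m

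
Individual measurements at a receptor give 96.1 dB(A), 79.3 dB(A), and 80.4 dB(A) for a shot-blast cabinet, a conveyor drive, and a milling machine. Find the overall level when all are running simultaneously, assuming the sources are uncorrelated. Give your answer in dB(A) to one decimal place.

96.3 dB(A)

For uncorrelated sources the intensities add, so convert each level to linear form, sum, and take 10·log₁₀ of the total.
Σ 10^(L/10) = 10^(96.1/10) + 10^(79.3/10) + 10^(80.4/10) = 4.269e+09.
L_total = 10·log₁₀(4.269e+09) = 96.30 dB(A).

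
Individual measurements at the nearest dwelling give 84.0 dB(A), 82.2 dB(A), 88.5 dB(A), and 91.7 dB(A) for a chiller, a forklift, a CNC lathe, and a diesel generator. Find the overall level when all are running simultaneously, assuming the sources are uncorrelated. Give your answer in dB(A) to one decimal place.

94.2 dB(A)

Incoherent sources combine by intensity addition: L_total = 10·log₁₀(Σ 10^(L_i/10)).
Σ 10^(L/10) = 10^(84.0/10) + 10^(82.2/10) + 10^(88.5/10) + 10^(91.7/10) = 2.604e+09.
L_total = 10·log₁₀(2.604e+09) = 94.16 dB(A).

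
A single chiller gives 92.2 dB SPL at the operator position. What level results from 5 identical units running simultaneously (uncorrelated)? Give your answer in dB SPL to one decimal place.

99.2 dB SPL

With 5 equal, uncorrelated contributions the intensity is 5× that of one unit, giving a rise of 10·log₁₀ 5.
L_total = 92.2 + 10·log₁₀(5) = 92.2 + 6.990 = 99.19 dB SPL.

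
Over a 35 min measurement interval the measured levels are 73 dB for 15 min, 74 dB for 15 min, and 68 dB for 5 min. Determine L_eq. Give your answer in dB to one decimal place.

73.1 dB

The energy average is taken in the linear domain: L_eq = 10·log₁₀[(Σ tᵢ·10^(Lᵢ/10))/T], T = 35 min.
Σ tᵢ·10^(Lᵢ/10) = 15·10^(73/10) + 15·10^(74/10) + 5·10^(68/10) = 7.076e+08.
L_eq = 10·log₁₀(7.076e+08/35) = 73.06 dB.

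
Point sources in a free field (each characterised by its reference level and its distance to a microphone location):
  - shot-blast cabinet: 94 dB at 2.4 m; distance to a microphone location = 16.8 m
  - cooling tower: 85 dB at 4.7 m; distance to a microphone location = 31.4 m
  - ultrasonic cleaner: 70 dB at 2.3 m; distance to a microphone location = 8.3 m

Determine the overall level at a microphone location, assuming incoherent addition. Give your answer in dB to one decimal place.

Propagate each source to the receiver with L = L_ref − 20·log₁₀(r/r_ref), then add intensities.
shot-blast cabinet: 94 − 20·log₁₀(16.8/2.4) = 94 − 16.90 = 77.10 dB.
cooling tower: 85 − 20·log₁₀(31.4/4.7) = 85 − 16.50 = 68.50 dB.
ultrasonic cleaner: 70 − 20·log₁₀(8.3/2.3) = 70 − 11.15 = 58.85 dB.
Σ 10^(L/10) = 5.912e+07 → L_total = 10·log₁₀(5.912e+07) = 77.72 dB.

77.7 dB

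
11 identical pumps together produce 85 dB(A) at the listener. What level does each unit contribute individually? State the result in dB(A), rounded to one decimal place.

For N identical incoherent sources L_total = L₁ + 10·log₁₀ N, so L₁ = 85 − 10·log₁₀(11) = 85 − 10.414.

74.6 dB(A)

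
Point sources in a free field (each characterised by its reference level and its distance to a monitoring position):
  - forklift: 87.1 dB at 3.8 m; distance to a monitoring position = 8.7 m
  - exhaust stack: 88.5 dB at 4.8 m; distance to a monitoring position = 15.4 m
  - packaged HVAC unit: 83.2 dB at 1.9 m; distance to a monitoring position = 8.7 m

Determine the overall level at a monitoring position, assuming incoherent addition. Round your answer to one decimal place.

Propagate each source to the receiver with L = L_ref − 20·log₁₀(r/r_ref), then add intensities.
forklift: 87.1 − 20·log₁₀(8.7/3.8) = 87.1 − 7.19 = 79.91 dB.
exhaust stack: 88.5 − 20·log₁₀(15.4/4.8) = 88.5 − 10.13 = 78.37 dB.
packaged HVAC unit: 83.2 − 20·log₁₀(8.7/1.9) = 83.2 − 13.22 = 69.98 dB.
Σ 10^(L/10) = 1.766e+08 → L_total = 10·log₁₀(1.766e+08) = 82.47 dB.

82.5 dB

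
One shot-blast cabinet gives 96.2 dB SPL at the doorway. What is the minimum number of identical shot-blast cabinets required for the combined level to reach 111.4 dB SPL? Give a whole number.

34

Need L₁ + 10·log₁₀ N ≥ 111.4, i.e. log₁₀ N ≥ 1.52.
N ≥ 10^(15.2/10) = 33.113, so N = 34.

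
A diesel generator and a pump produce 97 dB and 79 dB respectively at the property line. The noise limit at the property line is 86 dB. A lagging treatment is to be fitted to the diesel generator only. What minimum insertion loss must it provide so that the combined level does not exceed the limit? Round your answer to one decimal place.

The untreated sources together contribute 10^(79/10) = 7.943e+07, i.e. 79.00 dB.
To meet 86 dB overall, the treated diesel generator may contribute at most 10^(86/10) − 7.943e+07 = 3.187e+08, i.e. 85.03 dB.
Required insertion loss = 97 − 85.03 = 11.97 dB.

12.0 dB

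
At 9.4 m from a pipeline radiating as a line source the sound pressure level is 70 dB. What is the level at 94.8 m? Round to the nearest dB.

For a line source, L₂ = L₁ − 10·log₁₀(r₂/r₁).
L₂ = 70 − 10·log₁₀(94.8/9.4) = 70 − 10.037 = 59.96 dB.

60 dB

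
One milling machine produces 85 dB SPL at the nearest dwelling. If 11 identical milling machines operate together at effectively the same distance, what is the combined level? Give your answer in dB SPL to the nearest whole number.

L_total = L₁ + 10·log₁₀ N for N identical incoherent sources.
L_total = 85 + 10·log₁₀(11) = 85 + 10.414 = 95.41 dB SPL.

95 dB SPL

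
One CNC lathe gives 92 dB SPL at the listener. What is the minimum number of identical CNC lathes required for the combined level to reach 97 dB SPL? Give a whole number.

The shortfall is 97 − 92 = 5.0 dB, and N units add 10·log₁₀ N, so need 10·log₁₀ N ≥ 5.0.
N ≥ 10^(5.0/10) = 3.162, so N = 4.

4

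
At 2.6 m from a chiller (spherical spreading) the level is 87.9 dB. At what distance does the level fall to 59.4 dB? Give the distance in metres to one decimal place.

69.2 m

The 28.5 dB drop corresponds to a distance ratio of 10^(28.5/20) for a point source.
r₂ = 2.6·10^((87.9−59.4)/20) = 2.6·10^(28.5/20) = 69.18 m.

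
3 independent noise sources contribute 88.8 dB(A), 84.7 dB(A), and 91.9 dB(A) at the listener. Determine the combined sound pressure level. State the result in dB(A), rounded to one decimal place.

Incoherent sources combine by intensity addition: L_total = 10·log₁₀(Σ 10^(L_i/10)).
Σ 10^(L/10) = 10^(88.8/10) + 10^(84.7/10) + 10^(91.9/10) = 2.603e+09.
L_total = 10·log₁₀(2.603e+09) = 94.15 dB(A).

94.2 dB(A)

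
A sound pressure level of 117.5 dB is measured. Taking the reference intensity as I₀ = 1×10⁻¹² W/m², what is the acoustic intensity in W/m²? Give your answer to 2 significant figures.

L = 10·log₁₀(I/I₀) ⇒ I = I₀·10^(L/10) = 10⁻¹² × 10^11.75.

0.56 W/m²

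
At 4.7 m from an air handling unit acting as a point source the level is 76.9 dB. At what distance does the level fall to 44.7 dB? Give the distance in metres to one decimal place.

191.5 m

The 32.2 dB drop corresponds to a distance ratio of 10^(32.2/20) for a point source.
r₂ = 4.7·10^((76.9−44.7)/20) = 4.7·10^(32.2/20) = 191.47 m.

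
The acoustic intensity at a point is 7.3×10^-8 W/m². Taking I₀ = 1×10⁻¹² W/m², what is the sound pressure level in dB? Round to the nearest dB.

L = 10·log₁₀(I/I₀) = 10·log₁₀(7.3×10^-8/10⁻¹²) = 10·log₁₀(7.3×10^4).
L = 10·(0.8633 + 4) = 48.63 dB.

49 dB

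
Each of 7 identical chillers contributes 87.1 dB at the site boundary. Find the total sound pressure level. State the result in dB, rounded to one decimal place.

95.6 dB

L_total = L₁ + 10·log₁₀ N for N identical incoherent sources.
L_total = 87.1 + 10·log₁₀(7) = 87.1 + 8.451 = 95.55 dB.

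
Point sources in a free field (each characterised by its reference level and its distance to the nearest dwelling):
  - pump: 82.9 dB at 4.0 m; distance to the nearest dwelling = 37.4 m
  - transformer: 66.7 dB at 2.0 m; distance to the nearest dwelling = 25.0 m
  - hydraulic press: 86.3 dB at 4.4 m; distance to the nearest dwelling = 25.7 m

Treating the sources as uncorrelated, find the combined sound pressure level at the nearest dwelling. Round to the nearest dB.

Apply inverse-square spreading to bring every level to the receiver, then sum 10^(L/10).
pump: 82.9 − 20·log₁₀(37.4/4.0) = 82.9 − 19.42 = 63.48 dB.
transformer: 66.7 − 20·log₁₀(25.0/2.0) = 66.7 − 21.94 = 44.76 dB.
hydraulic press: 86.3 − 20·log₁₀(25.7/4.4) = 86.3 − 15.33 = 70.97 dB.
Σ 10^(L/10) = 1.476e+07 → L_total = 10·log₁₀(1.476e+07) = 71.69 dB.

72 dB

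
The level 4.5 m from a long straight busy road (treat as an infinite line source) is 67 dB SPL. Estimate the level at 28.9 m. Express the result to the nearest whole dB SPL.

59 dB SPL

Cylindrical spreading from a line source gives a 10·log₁₀(r₂/r₁) drop.
L₂ = 67 − 10·log₁₀(28.9/4.5) = 67 − 8.077 = 58.92 dB SPL.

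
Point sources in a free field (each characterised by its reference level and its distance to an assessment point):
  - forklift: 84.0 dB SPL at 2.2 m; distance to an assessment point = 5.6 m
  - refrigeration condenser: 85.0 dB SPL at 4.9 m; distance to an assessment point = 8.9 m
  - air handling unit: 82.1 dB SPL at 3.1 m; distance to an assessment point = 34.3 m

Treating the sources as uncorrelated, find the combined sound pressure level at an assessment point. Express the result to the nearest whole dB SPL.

Propagate each source to the receiver with L = L_ref − 20·log₁₀(r/r_ref), then add intensities.
forklift: 84.0 − 20·log₁₀(5.6/2.2) = 84.0 − 8.12 = 75.88 dB SPL.
refrigeration condenser: 85.0 − 20·log₁₀(8.9/4.9) = 85.0 − 5.18 = 79.82 dB SPL.
air handling unit: 82.1 − 20·log₁₀(34.3/3.1) = 82.1 − 20.88 = 61.22 dB SPL.
Σ 10^(L/10) = 1.359e+08 → L_total = 10·log₁₀(1.359e+08) = 81.33 dB SPL.

81 dB SPL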